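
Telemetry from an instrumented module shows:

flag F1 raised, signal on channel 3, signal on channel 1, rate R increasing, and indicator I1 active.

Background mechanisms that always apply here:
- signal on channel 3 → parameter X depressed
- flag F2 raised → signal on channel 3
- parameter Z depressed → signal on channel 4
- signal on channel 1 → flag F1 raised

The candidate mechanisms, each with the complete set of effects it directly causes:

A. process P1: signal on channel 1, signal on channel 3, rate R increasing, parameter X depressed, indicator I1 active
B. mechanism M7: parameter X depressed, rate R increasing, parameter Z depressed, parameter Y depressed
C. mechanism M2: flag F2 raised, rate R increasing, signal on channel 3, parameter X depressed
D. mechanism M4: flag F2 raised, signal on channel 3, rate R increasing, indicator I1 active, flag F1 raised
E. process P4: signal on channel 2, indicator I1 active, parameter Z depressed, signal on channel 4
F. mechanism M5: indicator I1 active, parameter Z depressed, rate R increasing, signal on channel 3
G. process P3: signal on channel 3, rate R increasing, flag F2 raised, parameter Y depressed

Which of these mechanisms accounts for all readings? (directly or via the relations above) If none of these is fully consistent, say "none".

A

For each candidate, compare predicted effects to what was observed:
(A) process P1 — accounts for every observation (flag F1 raised through signal on channel 1 → flag F1 raised)
(B) mechanism M7 — flag F1 raised -; signal on channel 3 -; signal on channel 1 -; rate R increasing +; indicator I1 active -
(C) mechanism M2 — flag F1 raised -; signal on channel 3 +; signal on channel 1 -; rate R increasing +; indicator I1 active -
(D) mechanism M4 — flag F1 raised +; signal on channel 3 +; signal on channel 1 -; rate R increasing +; indicator I1 active +
(E) process P4 — flag F1 raised -; signal on channel 3 -; signal on channel 1 -; rate R increasing -; indicator I1 active +
(F) mechanism M5 — does not account for flag F1 raised, signal on channel 1
(G) process P3 — does not account for flag F1 raised, signal on channel 1, indicator I1 active
(A) is the only candidate with no mismatches.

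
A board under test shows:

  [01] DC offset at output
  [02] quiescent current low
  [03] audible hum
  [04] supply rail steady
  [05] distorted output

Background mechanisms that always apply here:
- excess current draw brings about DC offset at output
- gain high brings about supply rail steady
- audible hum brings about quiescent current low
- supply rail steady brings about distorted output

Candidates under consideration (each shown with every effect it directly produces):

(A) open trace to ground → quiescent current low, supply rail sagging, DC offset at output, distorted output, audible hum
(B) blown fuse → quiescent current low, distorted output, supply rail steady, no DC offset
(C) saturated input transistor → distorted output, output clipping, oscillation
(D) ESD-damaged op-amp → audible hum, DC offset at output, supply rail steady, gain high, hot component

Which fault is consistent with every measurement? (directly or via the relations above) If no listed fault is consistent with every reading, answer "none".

Checking each candidate against the observations:
(A) open trace to ground — DC offset at output ✓; quiescent current low ✓; audible hum ✓; supply rail steady ✗; distorted output ✓
(B) blown fuse — fails on DC offset at output, audible hum (predicts no DC offset, not DC offset at output)
(C) saturated input transistor — DC offset at output ✗; quiescent current low ✗; audible hum ✗; supply rail steady ✗; distorted output ✓
(D) ESD-damaged op-amp — accounts for every observation (quiescent current low through audible hum → quiescent current low)
Only (D) is consistent with every observation.

D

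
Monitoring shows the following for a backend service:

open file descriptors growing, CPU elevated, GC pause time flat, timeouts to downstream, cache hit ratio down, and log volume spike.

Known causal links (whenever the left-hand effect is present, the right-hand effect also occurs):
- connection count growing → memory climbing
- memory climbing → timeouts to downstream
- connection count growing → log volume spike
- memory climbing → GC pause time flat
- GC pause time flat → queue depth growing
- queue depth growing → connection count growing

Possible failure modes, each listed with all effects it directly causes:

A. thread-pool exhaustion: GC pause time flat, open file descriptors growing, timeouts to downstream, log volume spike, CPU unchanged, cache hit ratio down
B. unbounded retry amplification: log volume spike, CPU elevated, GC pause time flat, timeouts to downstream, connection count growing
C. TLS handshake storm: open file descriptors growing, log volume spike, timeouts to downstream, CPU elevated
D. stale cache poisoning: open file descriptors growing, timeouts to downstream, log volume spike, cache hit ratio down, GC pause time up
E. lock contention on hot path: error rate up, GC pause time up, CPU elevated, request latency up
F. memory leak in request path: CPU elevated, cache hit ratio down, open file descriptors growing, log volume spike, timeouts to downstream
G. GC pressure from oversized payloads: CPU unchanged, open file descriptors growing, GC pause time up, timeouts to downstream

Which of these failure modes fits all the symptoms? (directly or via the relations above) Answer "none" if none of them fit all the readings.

Testing each hypothesis:
(A) thread-pool exhaustion — open file descriptors growing match; CPU elevated miss; GC pause time flat match; timeouts to downstream match; cache hit ratio down match; log volume spike match
(B) unbounded retry amplification — does not account for open file descriptors growing, cache hit ratio down
(C) TLS handshake storm — does not account for GC pause time flat, cache hit ratio down
(D) stale cache poisoning — open file descriptors growing match; CPU elevated miss; GC pause time flat miss; timeouts to downstream match; cache hit ratio down match; log volume spike match
(E) lock contention on hot path — open file descriptors growing miss; CPU elevated match; GC pause time flat miss; timeouts to downstream miss; cache hit ratio down miss; log volume spike miss
(F) memory leak in request path — does not account for GC pause time flat
(G) GC pressure from oversized payloads — open file descriptors growing match; CPU elevated miss; GC pause time flat miss; timeouts to downstream match; cache hit ratio down miss; log volume spike miss
None of the listed candidates fits everything.

none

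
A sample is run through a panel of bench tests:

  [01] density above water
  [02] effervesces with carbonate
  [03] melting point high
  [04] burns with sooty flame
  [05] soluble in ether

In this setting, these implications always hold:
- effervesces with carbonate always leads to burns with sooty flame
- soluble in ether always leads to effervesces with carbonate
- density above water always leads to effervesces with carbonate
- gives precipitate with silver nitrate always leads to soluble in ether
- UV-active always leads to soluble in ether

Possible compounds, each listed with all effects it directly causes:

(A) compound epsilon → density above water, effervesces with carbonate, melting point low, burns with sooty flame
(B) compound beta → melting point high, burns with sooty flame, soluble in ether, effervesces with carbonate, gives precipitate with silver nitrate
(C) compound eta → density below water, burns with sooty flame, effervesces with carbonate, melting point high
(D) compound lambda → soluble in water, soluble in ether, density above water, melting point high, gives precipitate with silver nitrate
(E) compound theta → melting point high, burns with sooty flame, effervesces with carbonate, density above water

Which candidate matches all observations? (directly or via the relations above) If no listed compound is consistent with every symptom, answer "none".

Per-candidate check:
(A) compound epsilon — fails on melting point high, soluble in ether (predicts melting point low, not melting point high)
(B) compound beta — does not account for density above water
(C) compound eta — fails on density above water, soluble in ether (predicts density below water, not density above water)
(D) compound lambda — accounts for every observation (effervesces with carbonate via soluble in ether → effervesces with carbonate)
(E) compound theta — density above water ✓; effervesces with carbonate ✓; melting point high ✓; burns with sooty flame ✓; soluble in ether ✗
(D) alone accounts for all the evidence.

D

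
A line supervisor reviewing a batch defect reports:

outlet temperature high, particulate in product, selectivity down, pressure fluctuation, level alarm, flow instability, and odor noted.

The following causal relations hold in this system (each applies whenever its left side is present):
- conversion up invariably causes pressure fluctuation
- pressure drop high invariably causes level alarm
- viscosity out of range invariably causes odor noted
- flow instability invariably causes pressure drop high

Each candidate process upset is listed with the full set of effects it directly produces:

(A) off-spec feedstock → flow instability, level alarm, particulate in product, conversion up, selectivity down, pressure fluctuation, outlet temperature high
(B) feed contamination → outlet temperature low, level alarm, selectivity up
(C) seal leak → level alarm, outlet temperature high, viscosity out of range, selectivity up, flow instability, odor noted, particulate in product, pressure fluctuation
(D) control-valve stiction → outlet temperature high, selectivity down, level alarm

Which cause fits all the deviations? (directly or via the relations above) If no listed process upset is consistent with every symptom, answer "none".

none

Testing each hypothesis:
(A) off-spec feedstock — outlet temperature high match; particulate in product match; selectivity down match; pressure fluctuation match; level alarm match; flow instability match; odor noted miss
(B) feed contamination — outlet temperature high miss; particulate in product miss; selectivity down miss; pressure fluctuation miss; level alarm match; flow instability miss; odor noted miss
(C) seal leak — outlet temperature high match; particulate in product match; selectivity down miss; pressure fluctuation match; level alarm match; flow instability match; odor noted match
(D) control-valve stiction — does not account for particulate in product, pressure fluctuation, flow instability, odor noted
None of the listed candidates fits everything.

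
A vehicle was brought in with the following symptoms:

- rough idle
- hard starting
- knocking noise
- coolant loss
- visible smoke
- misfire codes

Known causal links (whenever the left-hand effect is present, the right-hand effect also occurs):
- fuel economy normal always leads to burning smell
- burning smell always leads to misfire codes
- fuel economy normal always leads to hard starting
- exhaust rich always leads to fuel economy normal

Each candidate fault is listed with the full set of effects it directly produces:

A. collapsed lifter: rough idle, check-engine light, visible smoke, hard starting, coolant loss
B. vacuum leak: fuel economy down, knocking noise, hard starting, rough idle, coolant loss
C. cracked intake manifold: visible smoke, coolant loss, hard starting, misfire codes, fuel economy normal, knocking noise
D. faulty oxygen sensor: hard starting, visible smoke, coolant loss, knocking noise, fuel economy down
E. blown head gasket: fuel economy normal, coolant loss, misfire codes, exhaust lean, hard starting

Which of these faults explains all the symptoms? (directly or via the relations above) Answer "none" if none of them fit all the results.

Testing each hypothesis:
(A) collapsed lifter — rough idle +; hard starting +; knocking noise -; coolant loss +; visible smoke +; misfire codes -
(B) vacuum leak — rough idle +; hard starting +; knocking noise +; coolant loss +; visible smoke -; misfire codes -
(C) cracked intake manifold — rough idle -; hard starting +; knocking noise +; coolant loss +; visible smoke +; misfire codes +
(D) faulty oxygen sensor — does not account for rough idle, misfire codes
(E) blown head gasket — rough idle -; hard starting +; knocking noise -; coolant loss +; visible smoke -; misfire codes +
None of the listed candidates fits everything.

none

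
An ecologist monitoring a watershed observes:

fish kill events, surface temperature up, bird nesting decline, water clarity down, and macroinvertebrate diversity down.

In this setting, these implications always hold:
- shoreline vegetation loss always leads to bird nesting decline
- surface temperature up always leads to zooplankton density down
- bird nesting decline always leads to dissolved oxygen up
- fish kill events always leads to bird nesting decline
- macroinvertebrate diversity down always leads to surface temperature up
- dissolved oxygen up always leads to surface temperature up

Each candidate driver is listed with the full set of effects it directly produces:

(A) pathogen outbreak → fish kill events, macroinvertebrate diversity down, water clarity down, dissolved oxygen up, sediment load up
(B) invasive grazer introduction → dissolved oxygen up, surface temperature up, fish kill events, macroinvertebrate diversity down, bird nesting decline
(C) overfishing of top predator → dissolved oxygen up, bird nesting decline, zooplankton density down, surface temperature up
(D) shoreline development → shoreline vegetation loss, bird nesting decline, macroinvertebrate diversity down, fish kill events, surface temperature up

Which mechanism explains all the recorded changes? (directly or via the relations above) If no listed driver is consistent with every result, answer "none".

A

Per-candidate check:
(A) pathogen outbreak — fish kill events yes; surface temperature up yes (by dissolved oxygen up → surface temperature up); bird nesting decline yes (by fish kill events → bird nesting decline); water clarity down yes; macroinvertebrate diversity down yes
(B) invasive grazer introduction — does not account for water clarity down
(C) overfishing of top predator — does not account for fish kill events, water clarity down, macroinvertebrate diversity down
(D) shoreline development — fish kill events yes; surface temperature up yes; bird nesting decline yes; water clarity down NO; macroinvertebrate diversity down yes
Only (A) is consistent with every observation.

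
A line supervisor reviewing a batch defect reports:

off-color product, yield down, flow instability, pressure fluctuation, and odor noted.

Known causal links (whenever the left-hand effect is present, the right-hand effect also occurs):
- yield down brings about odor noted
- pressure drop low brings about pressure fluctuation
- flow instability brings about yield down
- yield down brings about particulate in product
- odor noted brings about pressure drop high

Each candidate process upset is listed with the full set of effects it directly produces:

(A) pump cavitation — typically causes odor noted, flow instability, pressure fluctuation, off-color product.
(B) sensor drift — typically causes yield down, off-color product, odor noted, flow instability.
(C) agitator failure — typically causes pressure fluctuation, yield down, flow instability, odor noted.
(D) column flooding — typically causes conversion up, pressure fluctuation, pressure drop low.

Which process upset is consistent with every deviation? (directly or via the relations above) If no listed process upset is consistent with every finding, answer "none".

Testing each hypothesis:
(A) pump cavitation — accounts for every observation (yield down by flow instability → yield down)
(B) sensor drift — off-color product yes; yield down yes; flow instability yes; pressure fluctuation NO; odor noted yes
(C) agitator failure — off-color product NO; yield down yes; flow instability yes; pressure fluctuation yes; odor noted yes
(D) column flooding — does not account for off-color product, yield down, flow instability, odor noted
Only (A) is consistent with every observation.

A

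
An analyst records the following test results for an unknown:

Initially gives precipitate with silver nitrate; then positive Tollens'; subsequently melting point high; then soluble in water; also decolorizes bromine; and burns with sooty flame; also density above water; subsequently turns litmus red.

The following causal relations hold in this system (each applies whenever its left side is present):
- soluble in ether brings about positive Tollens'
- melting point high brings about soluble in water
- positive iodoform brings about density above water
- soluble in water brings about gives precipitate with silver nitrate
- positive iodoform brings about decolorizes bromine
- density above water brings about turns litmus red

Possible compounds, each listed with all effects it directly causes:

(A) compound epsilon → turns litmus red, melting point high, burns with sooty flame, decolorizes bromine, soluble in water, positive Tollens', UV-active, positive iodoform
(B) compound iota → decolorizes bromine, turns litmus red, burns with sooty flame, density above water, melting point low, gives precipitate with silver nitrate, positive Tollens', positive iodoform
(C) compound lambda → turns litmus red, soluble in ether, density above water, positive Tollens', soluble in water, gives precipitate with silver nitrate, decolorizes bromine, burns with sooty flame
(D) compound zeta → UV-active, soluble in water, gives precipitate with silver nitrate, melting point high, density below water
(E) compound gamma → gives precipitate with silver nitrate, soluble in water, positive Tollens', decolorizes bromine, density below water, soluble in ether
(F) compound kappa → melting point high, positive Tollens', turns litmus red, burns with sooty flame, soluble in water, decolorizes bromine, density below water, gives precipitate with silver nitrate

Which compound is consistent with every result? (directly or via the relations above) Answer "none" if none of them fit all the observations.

A

For each candidate, compare predicted effects to what was observed:
(A) compound epsilon — gives precipitate with silver nitrate yes (by soluble in water → gives precipitate with silver nitrate); positive Tollens' yes; melting point high yes; soluble in water yes; decolorizes bromine yes; burns with sooty flame yes; density above water yes (by positive iodoform → density above water); turns litmus red yes
(B) compound iota — gives precipitate with silver nitrate yes; positive Tollens' yes; melting point high NO; soluble in water NO; decolorizes bromine yes; burns with sooty flame yes; density above water yes; turns litmus red yes
(C) compound lambda — gives precipitate with silver nitrate yes; positive Tollens' yes; melting point high NO; soluble in water yes; decolorizes bromine yes; burns with sooty flame yes; density above water yes; turns litmus red yes
(D) compound zeta — fails on positive Tollens', decolorizes bromine, burns with sooty flame, density above water, turns litmus red (predicts density below water, not density above water)
(E) compound gamma — gives precipitate with silver nitrate yes; positive Tollens' yes; melting point high NO; soluble in water yes; decolorizes bromine yes; burns with sooty flame NO; density above water NO; turns litmus red NO
(F) compound kappa — fails on density above water (predicts density below water, not density above water)
Only (A) is consistent with every observation.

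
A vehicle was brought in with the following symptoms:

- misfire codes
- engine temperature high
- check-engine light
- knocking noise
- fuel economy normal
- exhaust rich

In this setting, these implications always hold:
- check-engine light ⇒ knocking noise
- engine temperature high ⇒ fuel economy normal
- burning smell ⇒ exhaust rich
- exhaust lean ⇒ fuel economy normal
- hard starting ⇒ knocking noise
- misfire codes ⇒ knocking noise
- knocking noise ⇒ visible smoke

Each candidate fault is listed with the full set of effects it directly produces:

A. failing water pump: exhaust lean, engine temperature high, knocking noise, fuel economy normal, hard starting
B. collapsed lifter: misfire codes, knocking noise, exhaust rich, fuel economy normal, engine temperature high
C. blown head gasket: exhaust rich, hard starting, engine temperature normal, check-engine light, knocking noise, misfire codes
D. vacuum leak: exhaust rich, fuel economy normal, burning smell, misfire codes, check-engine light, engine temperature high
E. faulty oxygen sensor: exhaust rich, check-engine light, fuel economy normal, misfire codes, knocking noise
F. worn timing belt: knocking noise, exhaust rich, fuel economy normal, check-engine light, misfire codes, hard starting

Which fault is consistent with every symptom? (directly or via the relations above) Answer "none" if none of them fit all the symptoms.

D

Checking each candidate against the observations:
(A) failing water pump — fails on misfire codes, check-engine light, exhaust rich (predicts exhaust lean, not exhaust rich)
(B) collapsed lifter — misfire codes ✓; engine temperature high ✓; check-engine light ✗; knocking noise ✓; fuel economy normal ✓; exhaust rich ✓
(C) blown head gasket — fails on engine temperature high, fuel economy normal (predicts engine temperature normal, not engine temperature high)
(D) vacuum leak — misfire codes ✓; engine temperature high ✓; check-engine light ✓; knocking noise ✓ (via check-engine light → knocking noise); fuel economy normal ✓; exhaust rich ✓
(E) faulty oxygen sensor — misfire codes ✓; engine temperature high ✗; check-engine light ✓; knocking noise ✓; fuel economy normal ✓; exhaust rich ✓
(F) worn timing belt — misfire codes ✓; engine temperature high ✗; check-engine light ✓; knocking noise ✓; fuel economy normal ✓; exhaust rich ✓
(D) alone accounts for all the evidence.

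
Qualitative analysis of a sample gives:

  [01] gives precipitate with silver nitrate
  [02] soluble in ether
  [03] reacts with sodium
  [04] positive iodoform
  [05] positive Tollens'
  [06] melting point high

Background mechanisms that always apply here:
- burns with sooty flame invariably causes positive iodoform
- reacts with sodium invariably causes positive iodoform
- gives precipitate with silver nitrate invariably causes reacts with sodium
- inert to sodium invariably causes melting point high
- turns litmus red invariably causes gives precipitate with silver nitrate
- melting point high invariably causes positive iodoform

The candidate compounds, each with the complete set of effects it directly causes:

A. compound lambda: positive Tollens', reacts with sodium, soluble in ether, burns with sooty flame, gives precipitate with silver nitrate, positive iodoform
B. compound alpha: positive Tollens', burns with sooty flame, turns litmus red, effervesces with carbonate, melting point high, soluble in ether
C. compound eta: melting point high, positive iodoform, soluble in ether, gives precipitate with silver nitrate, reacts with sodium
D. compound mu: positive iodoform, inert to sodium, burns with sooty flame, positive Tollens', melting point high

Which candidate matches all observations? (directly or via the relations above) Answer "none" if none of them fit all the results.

Testing each hypothesis:
(A) compound lambda — gives precipitate with silver nitrate ✓; soluble in ether ✓; reacts with sodium ✓; positive iodoform ✓; positive Tollens' ✓; melting point high ✗
(B) compound alpha — accounts for every observation (gives precipitate with silver nitrate by turns litmus red → gives precipitate with silver nitrate)
(C) compound eta — does not account for positive Tollens'
(D) compound mu — fails on gives precipitate with silver nitrate, soluble in ether, reacts with sodium (predicts inert to sodium, not reacts with sodium)
(B) alone accounts for all the evidence.

B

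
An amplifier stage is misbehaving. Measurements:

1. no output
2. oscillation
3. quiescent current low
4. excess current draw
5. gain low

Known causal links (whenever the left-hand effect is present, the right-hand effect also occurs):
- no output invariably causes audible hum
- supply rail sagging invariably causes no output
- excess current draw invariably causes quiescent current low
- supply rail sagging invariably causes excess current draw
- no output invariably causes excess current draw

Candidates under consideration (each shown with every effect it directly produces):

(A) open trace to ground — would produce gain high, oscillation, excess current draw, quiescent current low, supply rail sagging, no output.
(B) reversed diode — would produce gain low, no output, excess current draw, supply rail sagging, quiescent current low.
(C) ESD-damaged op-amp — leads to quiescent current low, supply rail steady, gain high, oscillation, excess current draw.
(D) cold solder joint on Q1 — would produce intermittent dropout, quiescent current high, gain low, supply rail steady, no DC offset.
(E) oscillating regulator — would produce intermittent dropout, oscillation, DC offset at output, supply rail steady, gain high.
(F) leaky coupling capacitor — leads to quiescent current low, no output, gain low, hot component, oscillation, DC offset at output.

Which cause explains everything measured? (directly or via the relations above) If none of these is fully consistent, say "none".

F

For each candidate, compare predicted effects to what was observed:
(A) open trace to ground — fails on gain low (predicts gain high, not gain low)
(B) reversed diode — does not account for oscillation
(C) ESD-damaged op-amp — no output miss; oscillation match; quiescent current low match; excess current draw match; gain low miss
(D) cold solder joint on Q1 — no output miss; oscillation miss; quiescent current low miss; excess current draw miss; gain low match
(E) oscillating regulator — no output miss; oscillation match; quiescent current low miss; excess current draw miss; gain low miss
(F) leaky coupling capacitor — no output match; oscillation match; quiescent current low match; excess current draw match (by no output → excess current draw); gain low match
Only (F) is consistent with every observation.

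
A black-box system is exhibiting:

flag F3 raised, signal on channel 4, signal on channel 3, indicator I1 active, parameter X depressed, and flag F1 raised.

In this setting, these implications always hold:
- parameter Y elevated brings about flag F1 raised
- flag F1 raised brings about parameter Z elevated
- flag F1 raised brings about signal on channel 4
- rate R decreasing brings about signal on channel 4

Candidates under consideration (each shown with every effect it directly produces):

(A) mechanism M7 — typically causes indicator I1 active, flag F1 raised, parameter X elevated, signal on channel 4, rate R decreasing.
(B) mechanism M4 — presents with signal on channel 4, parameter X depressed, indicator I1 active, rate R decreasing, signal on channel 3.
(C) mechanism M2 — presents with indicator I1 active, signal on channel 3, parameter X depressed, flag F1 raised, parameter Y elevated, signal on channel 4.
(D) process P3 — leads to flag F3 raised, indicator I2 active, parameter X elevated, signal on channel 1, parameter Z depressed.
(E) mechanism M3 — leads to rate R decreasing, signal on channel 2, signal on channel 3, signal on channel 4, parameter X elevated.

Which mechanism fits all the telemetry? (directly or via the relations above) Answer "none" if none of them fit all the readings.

Per-candidate check:
(A) mechanism M7 — flag F3 raised miss; signal on channel 4 match; signal on channel 3 miss; indicator I1 active match; parameter X depressed miss; flag F1 raised match
(B) mechanism M4 — flag F3 raised miss; signal on channel 4 match; signal on channel 3 match; indicator I1 active match; parameter X depressed match; flag F1 raised miss
(C) mechanism M2 — does not account for flag F3 raised
(D) process P3 — flag F3 raised match; signal on channel 4 miss; signal on channel 3 miss; indicator I1 active miss; parameter X depressed miss; flag F1 raised miss
(E) mechanism M3 — flag F3 raised miss; signal on channel 4 match; signal on channel 3 match; indicator I1 active miss; parameter X depressed miss; flag F1 raised miss
None of the listed candidates fits everything.

none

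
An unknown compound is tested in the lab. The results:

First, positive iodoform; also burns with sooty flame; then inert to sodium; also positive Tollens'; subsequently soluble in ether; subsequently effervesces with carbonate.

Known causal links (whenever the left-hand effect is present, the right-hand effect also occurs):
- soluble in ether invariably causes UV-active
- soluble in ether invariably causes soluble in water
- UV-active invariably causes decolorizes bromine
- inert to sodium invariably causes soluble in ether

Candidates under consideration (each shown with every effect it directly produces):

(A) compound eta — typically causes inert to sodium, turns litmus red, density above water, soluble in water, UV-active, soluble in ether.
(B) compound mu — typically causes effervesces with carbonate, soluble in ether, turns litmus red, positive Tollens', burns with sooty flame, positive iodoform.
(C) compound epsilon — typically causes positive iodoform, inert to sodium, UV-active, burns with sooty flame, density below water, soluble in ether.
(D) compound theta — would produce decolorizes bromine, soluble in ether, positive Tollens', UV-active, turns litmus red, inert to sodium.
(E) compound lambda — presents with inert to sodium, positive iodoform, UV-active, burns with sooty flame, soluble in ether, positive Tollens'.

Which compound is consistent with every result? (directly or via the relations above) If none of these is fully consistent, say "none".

none

Testing each hypothesis:
(A) compound eta — positive iodoform ✗; burns with sooty flame ✗; inert to sodium ✓; positive Tollens' ✗; soluble in ether ✓; effervesces with carbonate ✗
(B) compound mu — does not account for inert to sodium
(C) compound epsilon — does not account for positive Tollens', effervesces with carbonate
(D) compound theta — positive iodoform ✗; burns with sooty flame ✗; inert to sodium ✓; positive Tollens' ✓; soluble in ether ✓; effervesces with carbonate ✗
(E) compound lambda — positive iodoform ✓; burns with sooty flame ✓; inert to sodium ✓; positive Tollens' ✓; soluble in ether ✓; effervesces with carbonate ✗
No candidate is consistent with all observations.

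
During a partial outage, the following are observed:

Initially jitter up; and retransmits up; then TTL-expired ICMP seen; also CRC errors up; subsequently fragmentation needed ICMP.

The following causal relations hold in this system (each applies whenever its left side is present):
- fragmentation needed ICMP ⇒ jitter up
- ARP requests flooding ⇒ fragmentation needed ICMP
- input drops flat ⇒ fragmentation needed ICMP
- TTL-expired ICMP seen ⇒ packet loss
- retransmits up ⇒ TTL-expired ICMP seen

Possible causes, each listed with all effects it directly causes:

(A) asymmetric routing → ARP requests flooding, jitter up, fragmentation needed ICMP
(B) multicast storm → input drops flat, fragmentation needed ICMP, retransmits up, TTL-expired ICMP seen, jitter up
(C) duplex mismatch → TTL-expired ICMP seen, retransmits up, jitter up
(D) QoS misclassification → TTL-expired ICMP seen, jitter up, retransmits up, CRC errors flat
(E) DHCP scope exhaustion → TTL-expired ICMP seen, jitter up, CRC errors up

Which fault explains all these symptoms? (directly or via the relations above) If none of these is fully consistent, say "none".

none

For each candidate, compare predicted effects to what was observed:
(A) asymmetric routing — jitter up yes; retransmits up NO; TTL-expired ICMP seen NO; CRC errors up NO; fragmentation needed ICMP yes
(B) multicast storm — jitter up yes; retransmits up yes; TTL-expired ICMP seen yes; CRC errors up NO; fragmentation needed ICMP yes
(C) duplex mismatch — does not account for CRC errors up, fragmentation needed ICMP
(D) QoS misclassification — fails on CRC errors up, fragmentation needed ICMP (predicts CRC errors flat, not CRC errors up)
(E) DHCP scope exhaustion — jitter up yes; retransmits up NO; TTL-expired ICMP seen yes; CRC errors up yes; fragmentation needed ICMP NO
No candidate is consistent with all observations.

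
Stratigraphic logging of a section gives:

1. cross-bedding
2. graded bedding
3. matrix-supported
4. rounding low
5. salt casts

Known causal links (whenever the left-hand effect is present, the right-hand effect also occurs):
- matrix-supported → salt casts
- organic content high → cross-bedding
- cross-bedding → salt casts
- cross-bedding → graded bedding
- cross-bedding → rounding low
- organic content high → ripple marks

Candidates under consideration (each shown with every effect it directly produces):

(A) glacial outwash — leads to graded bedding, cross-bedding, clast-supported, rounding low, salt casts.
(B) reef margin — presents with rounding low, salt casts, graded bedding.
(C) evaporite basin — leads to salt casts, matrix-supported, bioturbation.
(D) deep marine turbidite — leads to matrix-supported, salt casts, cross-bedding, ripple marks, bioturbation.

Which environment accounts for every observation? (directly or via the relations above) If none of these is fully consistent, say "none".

Testing each hypothesis:
(A) glacial outwash — cross-bedding yes; graded bedding yes; matrix-supported NO; rounding low yes; salt casts yes
(B) reef margin — cross-bedding NO; graded bedding yes; matrix-supported NO; rounding low yes; salt casts yes
(C) evaporite basin — does not account for cross-bedding, graded bedding, rounding low
(D) deep marine turbidite — cross-bedding yes; graded bedding yes (by cross-bedding → graded bedding); matrix-supported yes; rounding low yes (by cross-bedding → rounding low); salt casts yes
Only (D) is consistent with every observation.

D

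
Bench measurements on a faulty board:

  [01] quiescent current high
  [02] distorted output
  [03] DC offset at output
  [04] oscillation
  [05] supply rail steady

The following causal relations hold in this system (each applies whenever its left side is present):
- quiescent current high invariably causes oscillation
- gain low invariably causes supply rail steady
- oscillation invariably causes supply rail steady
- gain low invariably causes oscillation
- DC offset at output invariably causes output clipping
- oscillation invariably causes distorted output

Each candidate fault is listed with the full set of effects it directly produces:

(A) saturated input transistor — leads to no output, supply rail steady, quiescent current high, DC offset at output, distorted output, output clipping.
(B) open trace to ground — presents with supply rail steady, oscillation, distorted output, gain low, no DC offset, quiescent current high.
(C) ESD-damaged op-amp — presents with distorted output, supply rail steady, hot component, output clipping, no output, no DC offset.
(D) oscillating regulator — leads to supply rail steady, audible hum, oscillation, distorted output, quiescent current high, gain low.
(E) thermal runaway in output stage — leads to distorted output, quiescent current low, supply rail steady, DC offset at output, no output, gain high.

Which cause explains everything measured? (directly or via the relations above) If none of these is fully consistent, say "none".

Testing each hypothesis:
(A) saturated input transistor — quiescent current high +; distorted output +; DC offset at output +; oscillation + (via quiescent current high → oscillation); supply rail steady +
(B) open trace to ground — fails on DC offset at output (predicts no DC offset, not DC offset at output)
(C) ESD-damaged op-amp — quiescent current high -; distorted output +; DC offset at output -; oscillation -; supply rail steady +
(D) oscillating regulator — quiescent current high +; distorted output +; DC offset at output -; oscillation +; supply rail steady +
(E) thermal runaway in output stage — quiescent current high -; distorted output +; DC offset at output +; oscillation -; supply rail steady +
Only (A) is consistent with every observation.

A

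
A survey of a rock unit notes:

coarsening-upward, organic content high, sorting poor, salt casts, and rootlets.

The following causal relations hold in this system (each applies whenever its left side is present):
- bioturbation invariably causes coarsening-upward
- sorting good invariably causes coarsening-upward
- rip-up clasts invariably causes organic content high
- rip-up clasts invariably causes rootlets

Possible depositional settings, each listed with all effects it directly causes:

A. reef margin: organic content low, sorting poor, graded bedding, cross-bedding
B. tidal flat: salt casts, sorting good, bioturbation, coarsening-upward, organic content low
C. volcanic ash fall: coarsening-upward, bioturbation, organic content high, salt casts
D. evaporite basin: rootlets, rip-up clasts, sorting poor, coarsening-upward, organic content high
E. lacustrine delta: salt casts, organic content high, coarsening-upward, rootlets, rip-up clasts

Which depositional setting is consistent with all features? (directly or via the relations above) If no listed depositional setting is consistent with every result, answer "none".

none

Per-candidate check:
(A) reef margin — coarsening-upward -; organic content high -; sorting poor +; salt casts -; rootlets -
(B) tidal flat — coarsening-upward +; organic content high -; sorting poor -; salt casts +; rootlets -
(C) volcanic ash fall — coarsening-upward +; organic content high +; sorting poor -; salt casts +; rootlets -
(D) evaporite basin — coarsening-upward +; organic content high +; sorting poor +; salt casts -; rootlets +
(E) lacustrine delta — coarsening-upward +; organic content high +; sorting poor -; salt casts +; rootlets +
None of the listed candidates fits everything.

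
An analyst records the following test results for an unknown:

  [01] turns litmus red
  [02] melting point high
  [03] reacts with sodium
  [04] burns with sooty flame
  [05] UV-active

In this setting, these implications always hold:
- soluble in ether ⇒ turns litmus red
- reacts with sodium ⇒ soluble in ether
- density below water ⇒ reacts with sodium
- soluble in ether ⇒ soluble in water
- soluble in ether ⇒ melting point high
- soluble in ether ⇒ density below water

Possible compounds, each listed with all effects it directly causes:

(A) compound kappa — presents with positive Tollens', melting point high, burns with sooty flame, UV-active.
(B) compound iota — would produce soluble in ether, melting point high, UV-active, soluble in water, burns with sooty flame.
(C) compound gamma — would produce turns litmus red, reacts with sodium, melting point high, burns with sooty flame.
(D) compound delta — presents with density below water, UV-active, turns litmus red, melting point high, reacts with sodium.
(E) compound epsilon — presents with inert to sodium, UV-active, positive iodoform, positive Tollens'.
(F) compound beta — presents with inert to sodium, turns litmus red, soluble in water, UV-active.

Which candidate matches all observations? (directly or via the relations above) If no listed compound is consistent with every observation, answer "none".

Testing each hypothesis:
(A) compound kappa — turns litmus red ✗; melting point high ✓; reacts with sodium ✗; burns with sooty flame ✓; UV-active ✓
(B) compound iota — accounts for every observation (turns litmus red via soluble in ether → turns litmus red)
(C) compound gamma — does not account for UV-active
(D) compound delta — does not account for burns with sooty flame
(E) compound epsilon — fails on turns litmus red, melting point high, reacts with sodium, burns with sooty flame (predicts inert to sodium, not reacts with sodium)
(F) compound beta — fails on melting point high, reacts with sodium, burns with sooty flame (predicts inert to sodium, not reacts with sodium)
(B) alone accounts for all the evidence.

B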